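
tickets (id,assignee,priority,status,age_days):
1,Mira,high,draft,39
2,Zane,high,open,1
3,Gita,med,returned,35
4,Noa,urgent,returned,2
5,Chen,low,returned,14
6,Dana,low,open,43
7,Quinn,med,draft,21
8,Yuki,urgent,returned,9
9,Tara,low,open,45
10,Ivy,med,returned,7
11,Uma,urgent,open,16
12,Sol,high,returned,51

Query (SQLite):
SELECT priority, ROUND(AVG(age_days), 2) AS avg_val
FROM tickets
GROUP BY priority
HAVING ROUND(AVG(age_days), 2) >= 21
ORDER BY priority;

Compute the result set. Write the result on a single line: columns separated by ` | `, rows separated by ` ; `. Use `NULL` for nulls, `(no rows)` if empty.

Partition tickets by priority; compute ROUND(AVG(age_days), 2) within each group.
HAVING: keep groups where ROUND(AVG(age_days), 2) >= 21.
  high: ids {1, 2, 12} → ROUND(AVG(age_days), 2)=30.33
  low: ids {5, 6, 9} → ROUND(AVG(age_days), 2)=34
  med: ids {3, 7, 10} → ROUND(AVG(age_days), 2)=21
  urgent: ids {4, 8, 11} → ROUND(AVG(age_days), 2)=9

high | 30.33 ; low | 34 ; med | 21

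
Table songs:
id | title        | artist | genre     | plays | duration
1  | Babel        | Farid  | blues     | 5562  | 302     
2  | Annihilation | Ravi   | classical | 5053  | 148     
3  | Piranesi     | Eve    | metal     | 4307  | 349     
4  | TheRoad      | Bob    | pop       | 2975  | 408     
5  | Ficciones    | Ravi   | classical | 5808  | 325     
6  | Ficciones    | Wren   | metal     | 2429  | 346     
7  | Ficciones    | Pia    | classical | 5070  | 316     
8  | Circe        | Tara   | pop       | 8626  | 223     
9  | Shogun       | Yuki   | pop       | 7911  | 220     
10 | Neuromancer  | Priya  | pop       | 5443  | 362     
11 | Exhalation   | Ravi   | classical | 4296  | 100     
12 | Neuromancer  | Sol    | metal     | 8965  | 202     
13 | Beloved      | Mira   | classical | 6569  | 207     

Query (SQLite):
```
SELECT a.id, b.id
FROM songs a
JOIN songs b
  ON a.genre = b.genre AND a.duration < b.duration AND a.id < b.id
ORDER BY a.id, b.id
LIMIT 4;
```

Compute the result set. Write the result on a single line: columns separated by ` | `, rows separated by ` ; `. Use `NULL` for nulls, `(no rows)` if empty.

2 | 5 ; 2 | 7 ; 2 | 13 ; 8 | 10

Pairs (a,b) with same genre, a.duration < b.duration, a.id < b.id.
genre groups: blues:{1} classical:{2,5,7,11,13} metal:{3,6,12} pop:{4,8,9,10}
Ordered by (a.id, b.id); first 4.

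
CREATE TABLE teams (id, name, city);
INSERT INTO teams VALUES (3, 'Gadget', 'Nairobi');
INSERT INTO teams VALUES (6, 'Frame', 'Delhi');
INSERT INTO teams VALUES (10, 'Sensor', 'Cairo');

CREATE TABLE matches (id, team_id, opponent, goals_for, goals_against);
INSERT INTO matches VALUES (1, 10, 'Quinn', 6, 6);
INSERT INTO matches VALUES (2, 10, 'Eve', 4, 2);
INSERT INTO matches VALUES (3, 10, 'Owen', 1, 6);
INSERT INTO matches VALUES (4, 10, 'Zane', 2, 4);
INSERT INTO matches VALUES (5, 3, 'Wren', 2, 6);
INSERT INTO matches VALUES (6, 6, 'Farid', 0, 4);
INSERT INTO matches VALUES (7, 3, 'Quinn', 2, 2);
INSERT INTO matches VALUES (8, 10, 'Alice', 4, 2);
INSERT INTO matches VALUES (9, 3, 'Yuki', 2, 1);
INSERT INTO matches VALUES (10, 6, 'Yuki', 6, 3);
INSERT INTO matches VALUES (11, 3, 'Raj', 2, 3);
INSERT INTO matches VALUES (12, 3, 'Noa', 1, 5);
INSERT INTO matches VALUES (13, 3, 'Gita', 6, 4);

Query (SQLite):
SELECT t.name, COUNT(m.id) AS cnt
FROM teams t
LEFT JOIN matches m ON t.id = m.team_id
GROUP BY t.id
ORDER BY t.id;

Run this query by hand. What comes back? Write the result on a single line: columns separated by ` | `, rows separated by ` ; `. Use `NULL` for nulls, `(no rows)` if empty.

LEFT JOIN keeps every teams row; unmatched ones get NULL for matches columns.
Group by teams.id and compute COUNT(m.id). COUNT(col) of an all-NULL group is 0.
  3: ids {5, 7, 9, 11, 12, 13} → COUNT(m.id)=6
  6: ids {6, 10} → COUNT(m.id)=2
  10: ids {1, 2, 3, 4, 8} → COUNT(m.id)=5

Gadget | 6 ; Frame | 2 ; Sensor | 5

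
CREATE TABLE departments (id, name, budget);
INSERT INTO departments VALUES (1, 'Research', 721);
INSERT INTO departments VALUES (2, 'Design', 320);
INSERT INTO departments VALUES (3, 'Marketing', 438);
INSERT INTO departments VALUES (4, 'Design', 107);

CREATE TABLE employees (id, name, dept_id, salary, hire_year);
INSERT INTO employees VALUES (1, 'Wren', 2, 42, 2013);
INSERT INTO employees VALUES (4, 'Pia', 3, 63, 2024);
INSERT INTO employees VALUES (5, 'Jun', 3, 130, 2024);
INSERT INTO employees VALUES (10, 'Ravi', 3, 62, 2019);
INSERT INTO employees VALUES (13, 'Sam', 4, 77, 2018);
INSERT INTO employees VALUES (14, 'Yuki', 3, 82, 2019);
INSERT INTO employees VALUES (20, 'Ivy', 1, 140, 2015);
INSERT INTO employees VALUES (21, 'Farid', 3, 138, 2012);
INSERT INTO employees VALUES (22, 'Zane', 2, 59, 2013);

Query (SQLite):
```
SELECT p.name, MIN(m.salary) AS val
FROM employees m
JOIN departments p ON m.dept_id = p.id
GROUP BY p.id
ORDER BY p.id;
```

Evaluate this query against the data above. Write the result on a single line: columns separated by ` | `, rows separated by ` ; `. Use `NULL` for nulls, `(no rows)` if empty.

Research | 140 ; Design | 42 ; Marketing | 62 ; Design | 77

Join each employees row to its departments via dept_id.
Group joined rows by departments.id; compute MIN(m.salary) per group.
  1: ids {20} → MIN(m.salary)=140
  2: ids {1, 22} → MIN(m.salary)=42
  3: ids {4, 5, 10, 14, 21} → MIN(m.salary)=62
  4: ids {13} → MIN(m.salary)=77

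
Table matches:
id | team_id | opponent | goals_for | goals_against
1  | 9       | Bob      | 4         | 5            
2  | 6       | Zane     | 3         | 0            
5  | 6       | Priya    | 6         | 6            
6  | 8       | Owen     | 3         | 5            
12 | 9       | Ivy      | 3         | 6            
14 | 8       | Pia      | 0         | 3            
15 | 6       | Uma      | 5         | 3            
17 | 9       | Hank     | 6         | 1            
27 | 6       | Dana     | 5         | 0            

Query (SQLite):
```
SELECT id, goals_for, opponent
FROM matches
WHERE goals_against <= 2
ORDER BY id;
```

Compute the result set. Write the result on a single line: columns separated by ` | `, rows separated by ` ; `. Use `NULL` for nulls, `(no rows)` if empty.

goals_against <= 2: ids {2, 17, 27}

2 | 3 | Zane ; 17 | 6 | Hank ; 27 | 5 | Dana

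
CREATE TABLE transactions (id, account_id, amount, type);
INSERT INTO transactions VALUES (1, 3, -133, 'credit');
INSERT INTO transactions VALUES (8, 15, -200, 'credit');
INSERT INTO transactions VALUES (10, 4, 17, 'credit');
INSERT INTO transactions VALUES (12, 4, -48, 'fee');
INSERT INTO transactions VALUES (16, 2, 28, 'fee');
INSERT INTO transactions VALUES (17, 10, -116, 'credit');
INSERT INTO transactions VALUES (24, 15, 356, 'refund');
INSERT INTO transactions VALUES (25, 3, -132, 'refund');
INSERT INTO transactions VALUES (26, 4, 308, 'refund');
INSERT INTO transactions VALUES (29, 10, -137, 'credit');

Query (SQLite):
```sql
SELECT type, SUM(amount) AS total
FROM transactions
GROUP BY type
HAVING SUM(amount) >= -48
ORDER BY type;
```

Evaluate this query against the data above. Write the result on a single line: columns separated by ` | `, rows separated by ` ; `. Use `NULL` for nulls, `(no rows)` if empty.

fee | -20 ; refund | 532

Partition transactions by type; compute SUM(amount) within each group.
HAVING: keep groups where SUM(amount) >= -48.
  credit: ids {1, 8, 10, 17, 29} → SUM(amount)=-569
  fee: ids {12, 16} → SUM(amount)=-20
  refund: ids {24, 25, 26} → SUM(amount)=532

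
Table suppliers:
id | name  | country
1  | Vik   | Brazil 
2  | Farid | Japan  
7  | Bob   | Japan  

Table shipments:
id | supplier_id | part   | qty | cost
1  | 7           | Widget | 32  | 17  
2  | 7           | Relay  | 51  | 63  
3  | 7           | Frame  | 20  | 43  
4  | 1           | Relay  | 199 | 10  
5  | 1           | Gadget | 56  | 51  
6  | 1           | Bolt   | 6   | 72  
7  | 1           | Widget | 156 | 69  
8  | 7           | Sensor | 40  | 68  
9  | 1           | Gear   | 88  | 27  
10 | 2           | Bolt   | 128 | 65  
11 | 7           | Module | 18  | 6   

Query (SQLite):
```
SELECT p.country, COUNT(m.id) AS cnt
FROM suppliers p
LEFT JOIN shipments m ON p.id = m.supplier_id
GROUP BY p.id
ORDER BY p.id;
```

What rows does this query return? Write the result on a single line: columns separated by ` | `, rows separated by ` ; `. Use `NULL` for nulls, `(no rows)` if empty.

LEFT JOIN keeps every suppliers row; unmatched ones get NULL for shipments columns.
Group by suppliers.id and compute COUNT(m.id). COUNT(col) of an all-NULL group is 0.
  1: ids {4, 5, 6, 7, 9} → COUNT(m.id)=5
  2: ids {10} → COUNT(m.id)=1
  7: ids {1, 2, 3, 8, 11} → COUNT(m.id)=5

Brazil | 5 ; Japan | 1 ; Japan | 5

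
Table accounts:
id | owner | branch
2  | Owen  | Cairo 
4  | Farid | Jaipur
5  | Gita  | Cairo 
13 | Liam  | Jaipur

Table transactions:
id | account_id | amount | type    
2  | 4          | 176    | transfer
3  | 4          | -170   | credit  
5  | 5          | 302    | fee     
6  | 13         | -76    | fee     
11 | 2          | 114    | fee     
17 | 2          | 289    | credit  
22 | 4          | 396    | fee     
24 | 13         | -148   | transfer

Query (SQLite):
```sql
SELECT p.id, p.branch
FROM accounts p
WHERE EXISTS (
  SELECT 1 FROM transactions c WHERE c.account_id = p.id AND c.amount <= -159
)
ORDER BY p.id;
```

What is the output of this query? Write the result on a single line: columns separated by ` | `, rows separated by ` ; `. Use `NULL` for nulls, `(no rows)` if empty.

For each accounts row, check whether any transactions with matching account_id has amount <= -159.
Keep rows where that is true.

4 | Jaipur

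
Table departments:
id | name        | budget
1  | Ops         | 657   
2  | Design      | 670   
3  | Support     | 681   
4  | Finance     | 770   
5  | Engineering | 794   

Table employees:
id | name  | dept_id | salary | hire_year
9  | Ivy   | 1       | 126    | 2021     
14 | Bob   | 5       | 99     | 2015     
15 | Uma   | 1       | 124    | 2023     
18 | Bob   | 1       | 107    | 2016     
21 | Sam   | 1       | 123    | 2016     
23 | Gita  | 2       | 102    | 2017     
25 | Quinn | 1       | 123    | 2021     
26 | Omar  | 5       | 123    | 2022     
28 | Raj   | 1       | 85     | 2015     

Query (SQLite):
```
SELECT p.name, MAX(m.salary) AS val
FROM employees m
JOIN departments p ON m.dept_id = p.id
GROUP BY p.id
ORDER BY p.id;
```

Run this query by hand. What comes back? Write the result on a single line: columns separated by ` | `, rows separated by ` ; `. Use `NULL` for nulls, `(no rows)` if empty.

Ops | 126 ; Design | 102 ; Engineering | 123

Join each employees row to its departments via dept_id.
Group joined rows by departments.id; compute MAX(m.salary) per group.
  1: ids {9, 15, 18, 21, 25, 28} → MAX(m.salary)=126
  2: ids {23} → MAX(m.salary)=102
  5: ids {14, 26} → MAX(m.salary)=123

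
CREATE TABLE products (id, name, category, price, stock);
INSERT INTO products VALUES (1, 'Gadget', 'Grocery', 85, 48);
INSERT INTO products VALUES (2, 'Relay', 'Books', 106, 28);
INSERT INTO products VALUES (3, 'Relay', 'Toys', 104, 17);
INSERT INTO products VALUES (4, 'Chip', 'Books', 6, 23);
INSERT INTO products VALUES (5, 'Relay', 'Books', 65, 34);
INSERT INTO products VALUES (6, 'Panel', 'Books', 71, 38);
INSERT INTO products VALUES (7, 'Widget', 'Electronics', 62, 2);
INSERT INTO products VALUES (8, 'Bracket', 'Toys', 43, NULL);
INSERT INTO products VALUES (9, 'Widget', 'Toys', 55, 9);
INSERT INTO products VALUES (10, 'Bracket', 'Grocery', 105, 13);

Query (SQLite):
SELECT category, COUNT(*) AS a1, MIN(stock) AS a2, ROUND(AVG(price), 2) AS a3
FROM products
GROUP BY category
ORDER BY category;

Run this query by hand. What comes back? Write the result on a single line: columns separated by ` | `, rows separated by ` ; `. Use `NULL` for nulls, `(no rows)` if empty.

Group products by category.
Per group compute: COUNT(*), MIN(stock), ROUND(AVG(price), 2).
  Books: ids {2, 4, 5, 6} → COUNT(*)=4, MIN(stock)=23, ROUND(AVG(price), 2)=62
  Electronics: ids {7} → COUNT(*)=1, MIN(stock)=2, ROUND(AVG(price), 2)=62
  Grocery: ids {1, 10} → COUNT(*)=2, MIN(stock)=13, ROUND(AVG(price), 2)=95
  Toys: ids {3, 8, 9} → COUNT(*)=3, MIN(stock)=9, ROUND(AVG(price), 2)=67.33

Books | 4 | 23 | 62 ; Electronics | 1 | 2 | 62 ; Grocery | 2 | 13 | 95 ; Toys | 3 | 9 | 67.33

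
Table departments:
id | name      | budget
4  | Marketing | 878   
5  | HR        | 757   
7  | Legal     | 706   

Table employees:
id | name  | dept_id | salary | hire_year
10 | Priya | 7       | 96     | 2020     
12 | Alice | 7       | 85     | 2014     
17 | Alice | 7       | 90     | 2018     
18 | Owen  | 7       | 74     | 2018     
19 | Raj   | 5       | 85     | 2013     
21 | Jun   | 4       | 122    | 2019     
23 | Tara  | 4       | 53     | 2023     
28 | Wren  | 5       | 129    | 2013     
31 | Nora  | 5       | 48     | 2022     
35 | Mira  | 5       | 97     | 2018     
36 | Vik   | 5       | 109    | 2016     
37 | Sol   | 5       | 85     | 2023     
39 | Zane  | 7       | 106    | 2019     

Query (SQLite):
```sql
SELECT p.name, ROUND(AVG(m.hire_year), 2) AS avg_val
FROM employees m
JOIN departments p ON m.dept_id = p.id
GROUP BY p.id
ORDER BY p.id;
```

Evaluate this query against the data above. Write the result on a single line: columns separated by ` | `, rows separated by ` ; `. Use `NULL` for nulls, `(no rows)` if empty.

Join each employees row to its departments via dept_id.
Group joined rows by departments.id; compute ROUND(AVG(m.hire_year), 2) per group.
  4: ids {21, 23} → ROUND(AVG(m.hire_year), 2)=2021
  5: ids {19, 28, 31, 35, 36, 37} → ROUND(AVG(m.hire_year), 2)=2017.5
  7: ids {10, 12, 17, 18, 39} → ROUND(AVG(m.hire_year), 2)=2017.8

Marketing | 2021 ; HR | 2017.5 ; Legal | 2017.8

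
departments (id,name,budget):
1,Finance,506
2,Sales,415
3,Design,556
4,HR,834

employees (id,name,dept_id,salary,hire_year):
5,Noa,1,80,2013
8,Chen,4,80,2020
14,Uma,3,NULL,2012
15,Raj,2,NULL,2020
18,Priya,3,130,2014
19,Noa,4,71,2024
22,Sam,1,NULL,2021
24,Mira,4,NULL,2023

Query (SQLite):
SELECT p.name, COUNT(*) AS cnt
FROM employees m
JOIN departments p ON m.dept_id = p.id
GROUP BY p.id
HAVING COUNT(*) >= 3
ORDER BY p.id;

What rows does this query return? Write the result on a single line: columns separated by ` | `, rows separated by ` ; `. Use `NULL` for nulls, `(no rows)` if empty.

Join each employees row to its departments via dept_id.
Group joined rows by departments.id; compute COUNT(*) per group.
HAVING: keep groups with count ≥ 3.
  1: ids {5, 22} → COUNT(*)=2
  2: ids {15} → COUNT(*)=1
  3: ids {14, 18} → COUNT(*)=2
  4: ids {8, 19, 24} → COUNT(*)=3

HR | 3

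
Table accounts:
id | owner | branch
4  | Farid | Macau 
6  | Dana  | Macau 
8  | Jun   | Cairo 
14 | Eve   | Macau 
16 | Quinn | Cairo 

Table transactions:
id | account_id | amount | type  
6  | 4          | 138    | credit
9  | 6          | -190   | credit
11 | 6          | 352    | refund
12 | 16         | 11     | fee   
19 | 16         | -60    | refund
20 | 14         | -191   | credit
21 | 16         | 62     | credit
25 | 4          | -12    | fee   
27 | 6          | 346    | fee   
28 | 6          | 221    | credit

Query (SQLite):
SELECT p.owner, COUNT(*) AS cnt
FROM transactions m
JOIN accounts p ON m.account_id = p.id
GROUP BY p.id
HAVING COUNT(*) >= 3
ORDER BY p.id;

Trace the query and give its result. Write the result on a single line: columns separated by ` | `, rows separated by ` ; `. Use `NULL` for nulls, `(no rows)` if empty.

Join each transactions row to its accounts via account_id.
Group joined rows by accounts.id; compute COUNT(*) per group.
HAVING: keep groups with count ≥ 3.
  4: ids {6, 25} → COUNT(*)=2
  6: ids {9, 11, 27, 28} → COUNT(*)=4
  14: ids {20} → COUNT(*)=1
  16: ids {12, 19, 21} → COUNT(*)=3

Dana | 4 ; Quinn | 3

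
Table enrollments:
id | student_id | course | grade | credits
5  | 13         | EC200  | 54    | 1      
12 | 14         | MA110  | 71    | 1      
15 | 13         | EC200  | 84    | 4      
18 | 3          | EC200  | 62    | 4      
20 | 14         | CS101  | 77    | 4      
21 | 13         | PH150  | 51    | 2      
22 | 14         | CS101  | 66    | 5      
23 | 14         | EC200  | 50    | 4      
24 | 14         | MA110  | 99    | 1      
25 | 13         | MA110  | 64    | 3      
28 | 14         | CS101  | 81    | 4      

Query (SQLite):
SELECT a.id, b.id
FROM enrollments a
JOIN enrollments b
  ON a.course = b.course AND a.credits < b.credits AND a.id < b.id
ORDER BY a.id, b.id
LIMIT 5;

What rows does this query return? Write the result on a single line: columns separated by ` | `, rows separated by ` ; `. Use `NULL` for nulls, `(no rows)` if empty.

Pairs (a,b) with same course, a.credits < b.credits, a.id < b.id.
course groups: CS101:{20,22,28} EC200:{5,15,18,23} MA110:{12,24,25} PH150:{21}
Ordered by (a.id, b.id); first 5.

5 | 15 ; 5 | 18 ; 5 | 23 ; 12 | 25 ; 20 | 22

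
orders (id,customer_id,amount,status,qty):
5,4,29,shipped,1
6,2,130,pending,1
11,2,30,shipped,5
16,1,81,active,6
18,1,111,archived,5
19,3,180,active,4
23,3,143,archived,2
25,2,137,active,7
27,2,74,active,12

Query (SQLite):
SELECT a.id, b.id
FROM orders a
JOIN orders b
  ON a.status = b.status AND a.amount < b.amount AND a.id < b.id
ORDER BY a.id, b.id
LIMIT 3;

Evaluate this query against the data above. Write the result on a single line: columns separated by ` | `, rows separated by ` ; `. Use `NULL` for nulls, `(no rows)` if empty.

5 | 11 ; 16 | 19 ; 16 | 25

Pairs (a,b) with same status, a.amount < b.amount, a.id < b.id.
status groups: active:{16,19,25,27} archived:{18,23} pending:{6} shipped:{5,11}
Ordered by (a.id, b.id); first 3.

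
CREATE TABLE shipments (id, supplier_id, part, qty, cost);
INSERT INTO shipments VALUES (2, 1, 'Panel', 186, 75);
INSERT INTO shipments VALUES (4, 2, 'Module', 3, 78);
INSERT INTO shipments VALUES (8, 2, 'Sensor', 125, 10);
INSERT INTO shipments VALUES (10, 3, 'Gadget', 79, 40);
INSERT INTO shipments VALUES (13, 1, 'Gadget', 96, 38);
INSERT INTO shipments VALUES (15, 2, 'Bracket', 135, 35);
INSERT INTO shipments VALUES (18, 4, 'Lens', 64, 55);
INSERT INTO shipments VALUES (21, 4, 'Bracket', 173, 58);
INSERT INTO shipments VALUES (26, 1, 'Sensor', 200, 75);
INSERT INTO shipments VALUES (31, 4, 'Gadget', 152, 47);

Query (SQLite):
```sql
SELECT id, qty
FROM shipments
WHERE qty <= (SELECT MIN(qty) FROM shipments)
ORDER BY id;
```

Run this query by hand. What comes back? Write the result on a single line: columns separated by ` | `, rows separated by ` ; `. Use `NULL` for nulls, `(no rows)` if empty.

4 | 3

Scalar subquery: MIN(qty) over all shipments rows = 3.
Keep rows where qty <= that value.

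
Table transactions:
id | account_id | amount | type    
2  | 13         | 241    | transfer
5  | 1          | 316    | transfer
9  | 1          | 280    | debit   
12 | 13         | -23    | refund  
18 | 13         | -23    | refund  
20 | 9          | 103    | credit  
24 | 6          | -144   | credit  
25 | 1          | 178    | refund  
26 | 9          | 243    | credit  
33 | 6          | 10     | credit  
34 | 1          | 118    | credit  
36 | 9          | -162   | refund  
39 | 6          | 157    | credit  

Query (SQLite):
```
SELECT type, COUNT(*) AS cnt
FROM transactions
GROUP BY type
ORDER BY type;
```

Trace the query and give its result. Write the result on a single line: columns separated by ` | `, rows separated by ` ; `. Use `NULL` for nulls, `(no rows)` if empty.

Partition transactions by type; compute COUNT(*) within each group.
  credit: ids {20, 24, 26, 33, 34, 39} → COUNT(*)=6
  debit: ids {9} → COUNT(*)=1
  refund: ids {12, 18, 25, 36} → COUNT(*)=4
  transfer: ids {2, 5} → COUNT(*)=2

credit | 6 ; debit | 1 ; refund | 4 ; transfer | 2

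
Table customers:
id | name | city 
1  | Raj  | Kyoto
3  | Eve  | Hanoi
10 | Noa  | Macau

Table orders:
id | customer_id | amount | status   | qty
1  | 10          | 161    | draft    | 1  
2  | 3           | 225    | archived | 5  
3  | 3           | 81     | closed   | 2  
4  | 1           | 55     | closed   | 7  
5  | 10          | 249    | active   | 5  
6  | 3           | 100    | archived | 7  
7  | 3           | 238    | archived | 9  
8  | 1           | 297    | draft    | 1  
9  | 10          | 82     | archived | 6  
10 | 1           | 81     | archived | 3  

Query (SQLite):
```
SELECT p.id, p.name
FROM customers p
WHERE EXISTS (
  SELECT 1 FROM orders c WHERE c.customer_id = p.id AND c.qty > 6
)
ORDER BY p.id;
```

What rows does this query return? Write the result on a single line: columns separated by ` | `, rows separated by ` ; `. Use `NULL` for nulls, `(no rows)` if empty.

For each customers row, check whether any orders with matching customer_id has qty > 6.
Keep rows where that is true.

1 | Raj ; 3 | Eve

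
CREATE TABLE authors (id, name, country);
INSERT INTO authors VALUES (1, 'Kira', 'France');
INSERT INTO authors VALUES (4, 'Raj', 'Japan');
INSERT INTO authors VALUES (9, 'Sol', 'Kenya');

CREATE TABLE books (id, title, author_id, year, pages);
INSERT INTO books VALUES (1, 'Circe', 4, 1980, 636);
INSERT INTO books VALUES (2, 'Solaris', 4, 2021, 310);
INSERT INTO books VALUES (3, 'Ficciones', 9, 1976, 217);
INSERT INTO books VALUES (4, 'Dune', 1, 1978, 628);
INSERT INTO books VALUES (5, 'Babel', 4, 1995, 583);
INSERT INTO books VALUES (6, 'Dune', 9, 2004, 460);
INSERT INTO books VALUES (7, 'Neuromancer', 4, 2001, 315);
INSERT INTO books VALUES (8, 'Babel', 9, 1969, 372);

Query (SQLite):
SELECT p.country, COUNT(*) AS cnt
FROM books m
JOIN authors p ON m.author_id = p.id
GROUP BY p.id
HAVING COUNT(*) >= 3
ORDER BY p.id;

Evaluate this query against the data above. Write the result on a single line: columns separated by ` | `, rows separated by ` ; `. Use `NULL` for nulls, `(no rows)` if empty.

Japan | 4 ; Kenya | 3

Join each books row to its authors via author_id.
Group joined rows by authors.id; compute COUNT(*) per group.
HAVING: keep groups with count ≥ 3.
  1: ids {4} → COUNT(*)=1
  4: ids {1, 2, 5, 7} → COUNT(*)=4
  9: ids {3, 6, 8} → COUNT(*)=3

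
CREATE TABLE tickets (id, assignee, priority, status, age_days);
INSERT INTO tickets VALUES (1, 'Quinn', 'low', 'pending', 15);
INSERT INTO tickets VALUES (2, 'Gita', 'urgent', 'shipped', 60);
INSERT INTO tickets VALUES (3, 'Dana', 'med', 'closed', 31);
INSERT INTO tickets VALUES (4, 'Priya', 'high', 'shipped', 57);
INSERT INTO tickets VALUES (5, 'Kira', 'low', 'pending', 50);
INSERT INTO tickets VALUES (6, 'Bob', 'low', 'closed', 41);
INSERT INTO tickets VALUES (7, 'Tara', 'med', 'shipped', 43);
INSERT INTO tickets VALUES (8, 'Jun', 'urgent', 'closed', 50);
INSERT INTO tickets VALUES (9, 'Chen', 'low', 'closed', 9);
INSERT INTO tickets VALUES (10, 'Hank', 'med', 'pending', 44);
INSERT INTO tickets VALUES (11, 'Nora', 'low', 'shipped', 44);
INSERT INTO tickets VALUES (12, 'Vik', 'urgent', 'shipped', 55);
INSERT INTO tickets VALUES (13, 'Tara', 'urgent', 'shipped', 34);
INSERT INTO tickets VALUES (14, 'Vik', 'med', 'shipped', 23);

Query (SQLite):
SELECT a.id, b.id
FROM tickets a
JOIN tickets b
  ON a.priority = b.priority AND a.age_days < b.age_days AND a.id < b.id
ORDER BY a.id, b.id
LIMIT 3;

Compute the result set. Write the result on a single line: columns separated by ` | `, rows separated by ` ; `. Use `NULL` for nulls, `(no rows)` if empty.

Pairs (a,b) with same priority, a.age_days < b.age_days, a.id < b.id.
priority groups: high:{4} low:{1,5,6,9,11} med:{3,7,10,14} urgent:{2,8,12,13}
Ordered by (a.id, b.id); first 3.

1 | 5 ; 1 | 6 ; 1 | 11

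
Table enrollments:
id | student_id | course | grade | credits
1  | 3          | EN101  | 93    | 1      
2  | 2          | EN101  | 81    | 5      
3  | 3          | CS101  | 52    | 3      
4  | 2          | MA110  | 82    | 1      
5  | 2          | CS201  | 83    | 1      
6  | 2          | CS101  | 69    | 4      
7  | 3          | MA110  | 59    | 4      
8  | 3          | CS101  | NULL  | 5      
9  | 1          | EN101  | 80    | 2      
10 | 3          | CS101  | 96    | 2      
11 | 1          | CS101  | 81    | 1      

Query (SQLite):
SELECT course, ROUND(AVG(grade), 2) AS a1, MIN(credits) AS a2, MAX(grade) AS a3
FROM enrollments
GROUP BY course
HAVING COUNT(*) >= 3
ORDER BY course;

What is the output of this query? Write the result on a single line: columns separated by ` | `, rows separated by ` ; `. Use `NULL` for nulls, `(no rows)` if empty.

Group enrollments by course.
Per group compute: ROUND(AVG(grade), 2), MIN(credits), MAX(grade).
HAVING: drop groups with fewer than 3 rows.
  CS101: ids {3, 6, 8, 10, 11} → ROUND(AVG(grade), 2)=74.5, MIN(credits)=1, MAX(grade)=96
  CS201: ids {5} → ROUND(AVG(grade), 2)=83, MIN(credits)=1, MAX(grade)=83
  EN101: ids {1, 2, 9} → ROUND(AVG(grade), 2)=84.67, MIN(credits)=1, MAX(grade)=93
  MA110: ids {4, 7} → ROUND(AVG(grade), 2)=70.5, MIN(credits)=1, MAX(grade)=82

CS101 | 74.5 | 1 | 96 ; EN101 | 84.67 | 1 | 93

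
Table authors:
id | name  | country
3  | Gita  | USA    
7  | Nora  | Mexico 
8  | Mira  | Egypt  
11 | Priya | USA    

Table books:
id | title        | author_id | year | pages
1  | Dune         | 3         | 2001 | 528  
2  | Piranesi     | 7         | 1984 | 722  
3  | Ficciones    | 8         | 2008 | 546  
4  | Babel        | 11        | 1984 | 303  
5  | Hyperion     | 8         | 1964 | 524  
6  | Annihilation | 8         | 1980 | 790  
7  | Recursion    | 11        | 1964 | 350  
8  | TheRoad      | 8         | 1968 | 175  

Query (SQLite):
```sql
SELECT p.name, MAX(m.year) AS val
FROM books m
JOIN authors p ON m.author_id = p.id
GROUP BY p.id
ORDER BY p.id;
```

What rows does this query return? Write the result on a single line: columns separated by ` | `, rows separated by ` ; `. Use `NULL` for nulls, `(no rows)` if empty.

Join each books row to its authors via author_id.
Group joined rows by authors.id; compute MAX(m.year) per group.
  3: ids {1} → MAX(m.year)=2001
  7: ids {2} → MAX(m.year)=1984
  8: ids {3, 5, 6, 8} → MAX(m.year)=2008
  11: ids {4, 7} → MAX(m.year)=1984

Gita | 2001 ; Nora | 1984 ; Mira | 2008 ; Priya | 1984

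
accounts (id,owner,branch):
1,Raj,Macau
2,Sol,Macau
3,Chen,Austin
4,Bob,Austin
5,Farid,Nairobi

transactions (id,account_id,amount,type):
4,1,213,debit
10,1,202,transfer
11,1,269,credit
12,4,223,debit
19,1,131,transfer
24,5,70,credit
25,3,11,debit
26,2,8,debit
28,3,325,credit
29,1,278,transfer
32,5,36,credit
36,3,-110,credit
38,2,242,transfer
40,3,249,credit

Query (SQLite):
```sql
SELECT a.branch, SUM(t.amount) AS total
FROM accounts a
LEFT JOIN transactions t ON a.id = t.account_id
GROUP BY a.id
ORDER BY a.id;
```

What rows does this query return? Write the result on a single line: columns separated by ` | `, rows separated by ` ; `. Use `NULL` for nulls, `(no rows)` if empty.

LEFT JOIN keeps every accounts row; unmatched ones get NULL for transactions columns.
Group by accounts.id and compute SUM(t.amount). SUM over an all-NULL group is NULL.
  1: ids {4, 10, 11, 19, 29} → SUM(t.amount)=1093
  2: ids {26, 38} → SUM(t.amount)=250
  3: ids {25, 28, 36, 40} → SUM(t.amount)=475
  4: ids {12} → SUM(t.amount)=223
  5: ids {24, 32} → SUM(t.amount)=106

Macau | 1093 ; Macau | 250 ; Austin | 475 ; Austin | 223 ; Nairobi | 106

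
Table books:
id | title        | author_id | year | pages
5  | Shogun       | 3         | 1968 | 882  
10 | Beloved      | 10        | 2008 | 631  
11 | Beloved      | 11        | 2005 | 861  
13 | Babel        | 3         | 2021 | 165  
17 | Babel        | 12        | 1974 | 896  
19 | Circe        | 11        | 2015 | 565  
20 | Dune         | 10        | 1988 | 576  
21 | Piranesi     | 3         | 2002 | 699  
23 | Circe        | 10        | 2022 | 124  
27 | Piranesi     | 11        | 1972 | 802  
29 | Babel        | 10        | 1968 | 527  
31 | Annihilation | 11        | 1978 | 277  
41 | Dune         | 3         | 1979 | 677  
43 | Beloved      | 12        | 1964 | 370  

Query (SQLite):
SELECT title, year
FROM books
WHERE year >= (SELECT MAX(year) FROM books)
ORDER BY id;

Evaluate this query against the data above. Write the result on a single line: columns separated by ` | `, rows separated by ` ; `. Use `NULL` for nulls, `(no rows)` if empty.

Scalar subquery: MAX(year) over all books rows = 2022.
Keep rows where year >= that value.

Circe | 2022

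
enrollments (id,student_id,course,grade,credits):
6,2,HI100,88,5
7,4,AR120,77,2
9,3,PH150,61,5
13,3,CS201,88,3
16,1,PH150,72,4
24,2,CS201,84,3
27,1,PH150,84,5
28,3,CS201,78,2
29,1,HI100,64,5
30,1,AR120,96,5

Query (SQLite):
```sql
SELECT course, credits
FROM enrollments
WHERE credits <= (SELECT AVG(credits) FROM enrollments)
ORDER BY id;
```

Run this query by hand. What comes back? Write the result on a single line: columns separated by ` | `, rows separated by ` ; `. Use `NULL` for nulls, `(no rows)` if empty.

AR120 | 2 ; CS201 | 3 ; CS201 | 3 ; CS201 | 2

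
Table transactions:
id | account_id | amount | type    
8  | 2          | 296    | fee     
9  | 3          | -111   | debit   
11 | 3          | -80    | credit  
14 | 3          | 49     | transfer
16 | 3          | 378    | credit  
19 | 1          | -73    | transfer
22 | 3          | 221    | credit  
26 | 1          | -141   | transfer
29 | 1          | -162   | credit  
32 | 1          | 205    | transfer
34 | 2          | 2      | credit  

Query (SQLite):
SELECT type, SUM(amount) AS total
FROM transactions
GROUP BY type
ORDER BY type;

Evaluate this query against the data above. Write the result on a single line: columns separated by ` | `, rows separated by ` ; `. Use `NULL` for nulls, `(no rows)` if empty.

Partition transactions by type; compute SUM(amount) within each group.
  credit: ids {11, 16, 22, 29, 34} → SUM(amount)=359
  debit: ids {9} → SUM(amount)=-111
  fee: ids {8} → SUM(amount)=296
  transfer: ids {14, 19, 26, 32} → SUM(amount)=40

credit | 359 ; debit | -111 ; fee | 296 ; transfer | 40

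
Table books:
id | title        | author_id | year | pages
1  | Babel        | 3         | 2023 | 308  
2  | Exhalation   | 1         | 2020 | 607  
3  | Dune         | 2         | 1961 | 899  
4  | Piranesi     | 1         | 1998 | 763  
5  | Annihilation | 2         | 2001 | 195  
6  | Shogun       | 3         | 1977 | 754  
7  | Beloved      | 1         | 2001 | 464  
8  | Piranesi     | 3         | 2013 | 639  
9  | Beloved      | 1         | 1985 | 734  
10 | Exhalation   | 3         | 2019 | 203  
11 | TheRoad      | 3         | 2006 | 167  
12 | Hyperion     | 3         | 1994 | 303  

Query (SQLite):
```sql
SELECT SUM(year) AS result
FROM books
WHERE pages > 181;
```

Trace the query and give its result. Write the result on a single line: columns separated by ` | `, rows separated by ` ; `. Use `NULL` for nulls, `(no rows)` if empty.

21992

Rows where pages > 181 → year values: [2023, 2020, 1961, 1998, 2001, 1977, 2001, 2013, 1985, 2019, 1994].
SUM of non-NULL values = 21992.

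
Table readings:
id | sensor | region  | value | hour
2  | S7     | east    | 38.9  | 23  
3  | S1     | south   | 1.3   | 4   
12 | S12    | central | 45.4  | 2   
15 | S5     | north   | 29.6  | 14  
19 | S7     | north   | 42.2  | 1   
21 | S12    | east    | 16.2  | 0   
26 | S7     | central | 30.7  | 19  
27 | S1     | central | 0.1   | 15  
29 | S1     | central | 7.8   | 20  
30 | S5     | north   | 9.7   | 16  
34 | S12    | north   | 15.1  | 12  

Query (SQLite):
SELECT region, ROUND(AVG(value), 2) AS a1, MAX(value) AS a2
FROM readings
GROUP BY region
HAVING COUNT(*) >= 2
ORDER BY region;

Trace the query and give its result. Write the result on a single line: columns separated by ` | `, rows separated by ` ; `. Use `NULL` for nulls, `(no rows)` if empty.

central | 21 | 45.4 ; east | 27.55 | 38.9 ; north | 24.15 | 42.2

Group readings by region.
Per group compute: ROUND(AVG(value), 2), MAX(value).
HAVING: drop groups with fewer than 2 rows.
  central: ids {12, 26, 27, 29} → ROUND(AVG(value), 2)=21, MAX(value)=45.4
  east: ids {2, 21} → ROUND(AVG(value), 2)=27.55, MAX(value)=38.9
  north: ids {15, 19, 30, 34} → ROUND(AVG(value), 2)=24.15, MAX(value)=42.2
  south: ids {3} → ROUND(AVG(value), 2)=1.3, MAX(value)=1.3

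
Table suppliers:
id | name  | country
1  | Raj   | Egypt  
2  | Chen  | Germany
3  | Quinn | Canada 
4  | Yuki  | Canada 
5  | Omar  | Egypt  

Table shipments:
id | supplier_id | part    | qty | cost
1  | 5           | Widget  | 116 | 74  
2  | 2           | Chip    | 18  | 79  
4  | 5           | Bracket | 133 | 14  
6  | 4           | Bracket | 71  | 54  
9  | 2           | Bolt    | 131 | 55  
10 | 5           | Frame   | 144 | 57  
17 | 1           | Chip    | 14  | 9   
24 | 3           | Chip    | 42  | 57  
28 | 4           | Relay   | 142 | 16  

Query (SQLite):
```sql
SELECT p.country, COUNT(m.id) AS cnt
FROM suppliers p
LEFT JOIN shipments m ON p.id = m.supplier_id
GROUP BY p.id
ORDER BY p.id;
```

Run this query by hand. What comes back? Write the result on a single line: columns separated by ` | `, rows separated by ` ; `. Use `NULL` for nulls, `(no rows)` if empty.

Egypt | 1 ; Germany | 2 ; Canada | 1 ; Canada | 2 ; Egypt | 3

LEFT JOIN keeps every suppliers row; unmatched ones get NULL for shipments columns.
Group by suppliers.id and compute COUNT(m.id). COUNT(col) of an all-NULL group is 0.
  1: ids {17} → COUNT(m.id)=1
  2: ids {2, 9} → COUNT(m.id)=2
  3: ids {24} → COUNT(m.id)=1
  4: ids {6, 28} → COUNT(m.id)=2
  5: ids {1, 4, 10} → COUNT(m.id)=3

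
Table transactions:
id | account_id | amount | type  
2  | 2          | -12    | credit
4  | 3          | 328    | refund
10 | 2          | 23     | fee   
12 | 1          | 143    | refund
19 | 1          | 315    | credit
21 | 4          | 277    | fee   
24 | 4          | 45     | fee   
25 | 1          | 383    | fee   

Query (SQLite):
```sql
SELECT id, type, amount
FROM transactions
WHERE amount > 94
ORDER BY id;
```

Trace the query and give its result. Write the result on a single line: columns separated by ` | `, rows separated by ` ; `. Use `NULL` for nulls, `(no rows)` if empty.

4 | refund | 328 ; 12 | refund | 143 ; 19 | credit | 315 ; 21 | fee | 277 ; 25 | fee | 383

amount > 94: ids {4, 12, 19, 21, 25}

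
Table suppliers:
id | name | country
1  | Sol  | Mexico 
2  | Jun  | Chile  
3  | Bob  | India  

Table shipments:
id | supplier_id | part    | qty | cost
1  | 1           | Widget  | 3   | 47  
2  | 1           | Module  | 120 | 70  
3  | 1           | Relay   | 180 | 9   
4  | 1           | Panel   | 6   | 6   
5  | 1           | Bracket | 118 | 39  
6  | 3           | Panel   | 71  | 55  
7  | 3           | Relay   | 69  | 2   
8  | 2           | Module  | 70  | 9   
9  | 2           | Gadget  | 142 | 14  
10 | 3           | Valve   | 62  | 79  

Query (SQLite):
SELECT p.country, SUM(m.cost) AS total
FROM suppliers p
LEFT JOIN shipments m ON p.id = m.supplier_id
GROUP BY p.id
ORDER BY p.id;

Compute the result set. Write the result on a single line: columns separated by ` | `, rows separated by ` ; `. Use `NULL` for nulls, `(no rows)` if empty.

Mexico | 171 ; Chile | 23 ; India | 136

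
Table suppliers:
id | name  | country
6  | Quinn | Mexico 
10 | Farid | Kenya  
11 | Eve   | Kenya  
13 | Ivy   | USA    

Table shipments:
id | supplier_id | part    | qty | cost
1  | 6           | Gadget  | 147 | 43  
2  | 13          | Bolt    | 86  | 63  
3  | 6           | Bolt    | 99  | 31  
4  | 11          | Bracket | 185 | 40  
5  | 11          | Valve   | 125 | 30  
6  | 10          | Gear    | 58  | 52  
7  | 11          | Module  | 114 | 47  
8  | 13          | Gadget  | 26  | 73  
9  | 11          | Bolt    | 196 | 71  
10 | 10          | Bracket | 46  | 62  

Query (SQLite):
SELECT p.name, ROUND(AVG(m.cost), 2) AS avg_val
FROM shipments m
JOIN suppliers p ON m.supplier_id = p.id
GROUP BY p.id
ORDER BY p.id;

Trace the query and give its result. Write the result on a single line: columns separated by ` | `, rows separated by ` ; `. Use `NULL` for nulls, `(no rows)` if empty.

Quinn | 37 ; Farid | 57 ; Eve | 47 ; Ivy | 68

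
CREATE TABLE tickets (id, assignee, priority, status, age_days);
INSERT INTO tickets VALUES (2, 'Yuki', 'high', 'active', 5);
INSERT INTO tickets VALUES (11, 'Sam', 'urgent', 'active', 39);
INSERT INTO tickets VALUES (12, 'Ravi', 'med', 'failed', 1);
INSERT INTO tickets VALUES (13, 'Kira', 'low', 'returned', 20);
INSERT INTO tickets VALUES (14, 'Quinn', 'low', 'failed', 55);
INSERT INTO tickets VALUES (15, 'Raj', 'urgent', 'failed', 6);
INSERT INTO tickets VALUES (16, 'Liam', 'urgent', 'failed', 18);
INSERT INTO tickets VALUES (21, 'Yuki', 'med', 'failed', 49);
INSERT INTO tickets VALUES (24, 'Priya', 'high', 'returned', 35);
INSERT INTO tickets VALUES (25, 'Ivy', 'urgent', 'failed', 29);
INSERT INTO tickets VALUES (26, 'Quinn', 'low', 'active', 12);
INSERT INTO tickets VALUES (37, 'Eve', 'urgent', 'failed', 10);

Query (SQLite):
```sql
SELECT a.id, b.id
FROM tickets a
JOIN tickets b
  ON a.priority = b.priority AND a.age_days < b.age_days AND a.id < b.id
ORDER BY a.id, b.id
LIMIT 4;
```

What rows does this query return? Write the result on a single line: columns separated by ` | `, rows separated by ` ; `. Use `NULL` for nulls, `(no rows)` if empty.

Pairs (a,b) with same priority, a.age_days < b.age_days, a.id < b.id.
priority groups: high:{2,24} low:{13,14,26} med:{12,21} urgent:{11,15,16,25,37}
Ordered by (a.id, b.id); first 4.

2 | 24 ; 12 | 21 ; 13 | 14 ; 15 | 16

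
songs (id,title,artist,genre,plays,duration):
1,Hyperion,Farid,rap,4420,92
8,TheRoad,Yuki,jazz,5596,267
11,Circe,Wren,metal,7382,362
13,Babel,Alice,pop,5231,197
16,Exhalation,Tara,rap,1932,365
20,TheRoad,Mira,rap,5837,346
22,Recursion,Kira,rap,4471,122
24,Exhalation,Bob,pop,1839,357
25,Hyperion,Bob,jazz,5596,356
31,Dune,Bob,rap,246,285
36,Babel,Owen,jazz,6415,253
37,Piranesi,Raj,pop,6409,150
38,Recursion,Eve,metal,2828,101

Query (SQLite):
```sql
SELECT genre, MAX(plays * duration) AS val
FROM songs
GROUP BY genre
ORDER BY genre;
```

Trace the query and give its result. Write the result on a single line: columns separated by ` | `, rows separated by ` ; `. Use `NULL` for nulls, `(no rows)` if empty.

For each row compute plays * duration.
Group by genre; take MAX of the expression per group.
  jazz: ids {8, 25, 36} → MAX(plays * duration)=1992176
  metal: ids {11, 38} → MAX(plays * duration)=2672284
  pop: ids {13, 24, 37} → MAX(plays * duration)=1030507
  rap: ids {1, 16, 20, 22, 31} → MAX(plays * duration)=2019602

jazz | 1992176 ; metal | 2672284 ; pop | 1030507 ; rap | 2019602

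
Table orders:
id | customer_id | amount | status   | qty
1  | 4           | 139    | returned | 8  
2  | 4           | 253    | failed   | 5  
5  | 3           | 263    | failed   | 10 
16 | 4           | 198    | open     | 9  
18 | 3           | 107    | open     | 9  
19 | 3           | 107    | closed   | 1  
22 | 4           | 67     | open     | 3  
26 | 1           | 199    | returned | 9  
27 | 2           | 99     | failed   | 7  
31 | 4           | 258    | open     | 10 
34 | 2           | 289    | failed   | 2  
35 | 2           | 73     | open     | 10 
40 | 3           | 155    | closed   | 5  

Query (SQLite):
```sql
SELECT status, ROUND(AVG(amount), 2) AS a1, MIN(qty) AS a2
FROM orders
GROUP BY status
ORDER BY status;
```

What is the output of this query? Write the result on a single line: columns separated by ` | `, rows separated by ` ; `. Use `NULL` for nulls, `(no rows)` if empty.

Group orders by status.
Per group compute: ROUND(AVG(amount), 2), MIN(qty).
  closed: ids {19, 40} → ROUND(AVG(amount), 2)=131, MIN(qty)=1
  failed: ids {2, 5, 27, 34} → ROUND(AVG(amount), 2)=226, MIN(qty)=2
  open: ids {16, 18, 22, 31, 35} → ROUND(AVG(amount), 2)=140.6, MIN(qty)=3
  returned: ids {1, 26} → ROUND(AVG(amount), 2)=169, MIN(qty)=8

closed | 131 | 1 ; failed | 226 | 2 ; open | 140.6 | 3 ; returned | 169 | 8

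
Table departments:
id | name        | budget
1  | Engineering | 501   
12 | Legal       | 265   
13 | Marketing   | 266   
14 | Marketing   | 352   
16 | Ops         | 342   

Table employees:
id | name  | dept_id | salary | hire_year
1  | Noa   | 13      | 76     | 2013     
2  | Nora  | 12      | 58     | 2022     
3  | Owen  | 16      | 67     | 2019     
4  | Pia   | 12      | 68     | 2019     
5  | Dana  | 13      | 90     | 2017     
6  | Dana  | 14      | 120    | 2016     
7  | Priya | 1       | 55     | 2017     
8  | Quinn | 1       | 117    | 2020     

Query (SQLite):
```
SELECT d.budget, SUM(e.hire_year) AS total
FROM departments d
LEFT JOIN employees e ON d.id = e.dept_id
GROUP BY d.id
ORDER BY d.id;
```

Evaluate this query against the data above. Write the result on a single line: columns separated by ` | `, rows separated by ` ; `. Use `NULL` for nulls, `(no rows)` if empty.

LEFT JOIN keeps every departments row; unmatched ones get NULL for employees columns.
Group by departments.id and compute SUM(e.hire_year). SUM over an all-NULL group is NULL.
  1: ids {7, 8} → SUM(e.hire_year)=4037
  12: ids {2, 4} → SUM(e.hire_year)=4041
  13: ids {1, 5} → SUM(e.hire_year)=4030
  14: ids {6} → SUM(e.hire_year)=2016
  16: ids {3} → SUM(e.hire_year)=2019

501 | 4037 ; 265 | 4041 ; 266 | 4030 ; 352 | 2016 ; 342 | 2019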